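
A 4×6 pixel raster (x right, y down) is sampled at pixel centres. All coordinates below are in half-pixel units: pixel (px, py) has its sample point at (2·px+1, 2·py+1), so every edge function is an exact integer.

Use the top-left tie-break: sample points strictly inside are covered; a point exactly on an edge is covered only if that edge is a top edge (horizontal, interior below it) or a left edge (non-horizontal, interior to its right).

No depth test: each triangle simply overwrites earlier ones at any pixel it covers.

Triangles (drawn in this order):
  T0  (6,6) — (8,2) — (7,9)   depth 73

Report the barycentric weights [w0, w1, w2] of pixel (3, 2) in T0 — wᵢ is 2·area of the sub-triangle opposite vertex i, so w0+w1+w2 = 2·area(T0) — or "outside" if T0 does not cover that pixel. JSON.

T0:
  2·area = 10
  edge (6, 6)→(8, 2): d=(2,-4) top-left  bias=+0
  edge (8, 2)→(7, 9): d=(-1,7) right/bottom  bias=-1
  edge (7, 9)→(6, 6): d=(-1,-3) top-left  bias=+0
    (2,1)@(5, 3): e=[-10,20,0] → ·  [on edge]
    (3,2)@(7, 5): e=[2,4,4] → █
    (3,3)@(7, 7): e=[6,2,2] → █
    (3,4)@(7, 9): e=[10,0,0] → ·  [on edge]
  covered (2 px):
    · · · ·
    · · · ·
    · · · █
    · · · █
    · · · ·
    · · · ·

Result: [4,4,2]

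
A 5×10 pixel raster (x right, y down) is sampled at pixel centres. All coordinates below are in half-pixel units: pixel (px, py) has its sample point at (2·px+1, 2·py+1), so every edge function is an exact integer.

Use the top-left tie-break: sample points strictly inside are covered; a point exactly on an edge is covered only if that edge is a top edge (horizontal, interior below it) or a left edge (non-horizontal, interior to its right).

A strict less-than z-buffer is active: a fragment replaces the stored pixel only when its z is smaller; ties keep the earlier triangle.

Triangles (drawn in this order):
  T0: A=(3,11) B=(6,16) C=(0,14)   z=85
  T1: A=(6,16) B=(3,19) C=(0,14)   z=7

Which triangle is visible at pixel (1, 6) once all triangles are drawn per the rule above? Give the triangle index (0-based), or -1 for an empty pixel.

T0:
  2·area = 24
  edge (3, 11)→(6, 16): d=(3,5) right/bottom  bias=-1
  edge (6, 16)→(0, 14): d=(-6,-2) top-left  bias=+0
  edge (0, 14)→(3, 11): d=(3,-3) top-left  bias=+0
    (4,2)@(9, 5): e=[-48,72,0] → .  [on edge]
    (3,3)@(7, 7): e=[-32,56,0] → .  [on edge]
    (2,4)@(5, 9): e=[-16,40,0] → .  [on edge]
    (1,5)@(3, 11): e=[0,24,0] → .  [on edge]
    (0,6)@(1, 13): e=[16,8,0] → X  [on edge]
    (1,6)@(3, 13): e=[6,12,6] → X
    (2,6)@(5, 13): e=[-4,16,12] → .
    (0,7)@(1, 15): e=[22,-4,6] → .
    (1,7)@(3, 15): e=[12,0,12] → X  [on edge]
    (2,7)@(5, 15): e=[2,4,18] → X
    (3,7)@(7, 15): e=[-8,8,24] → .
    (1,8)@(3, 17): e=[18,-12,18] → .
    (4,8)@(9, 17): e=[-12,0,36] → .  [on edge]
  covered (4 px):
    . . . . .
    . . . . .
    . . . . .
    . . . . .
    . . . . .
    . . . . .
    X X . . .
    . X X . .
    . . . . .
    . . . . .
T1:
  2·area = 24
  edge (6, 16)→(3, 19): d=(-3,3) right/bottom  bias=-1
  edge (3, 19)→(0, 14): d=(-3,-5) top-left  bias=+0
  edge (0, 14)→(6, 16): d=(6,2) right/bottom  bias=-1
    (4,6)@(9, 13): e=[0,48,-24] → .  [on edge]
    (0,7)@(1, 15): e=[18,2,4] → X
    (1,7)@(3, 15): e=[12,12,0] → .  [on edge]
    (3,7)@(7, 15): e=[0,32,-8] → .  [on edge]
    (0,8)@(1, 17): e=[12,-4,16] → .
    (1,8)@(3, 17): e=[6,6,12] → X
    (2,8)@(5, 17): e=[0,16,8] → .  [on edge]
    (4,8)@(9, 17): e=[-12,36,0] → .  [on edge]
    (1,9)@(3, 19): e=[0,0,24] → .  [on edge]
  covered (2 px):
    . . . . .
    . . . . .
    . . . . .
    . . . . .
    . . . . .
    . . . . .
    . . . . .
    X . . . .
    . X . . .
    . . . . .

Z-buffer (winner per pixel, '.' = empty):
  . . . . .
  . . . . .
  . . . . .
  . . . . .
  . . . . .
  . . . . .
  0 0 . . .
  1 0 0 . .
  . 1 . . .
  . . . . .

Answer: 0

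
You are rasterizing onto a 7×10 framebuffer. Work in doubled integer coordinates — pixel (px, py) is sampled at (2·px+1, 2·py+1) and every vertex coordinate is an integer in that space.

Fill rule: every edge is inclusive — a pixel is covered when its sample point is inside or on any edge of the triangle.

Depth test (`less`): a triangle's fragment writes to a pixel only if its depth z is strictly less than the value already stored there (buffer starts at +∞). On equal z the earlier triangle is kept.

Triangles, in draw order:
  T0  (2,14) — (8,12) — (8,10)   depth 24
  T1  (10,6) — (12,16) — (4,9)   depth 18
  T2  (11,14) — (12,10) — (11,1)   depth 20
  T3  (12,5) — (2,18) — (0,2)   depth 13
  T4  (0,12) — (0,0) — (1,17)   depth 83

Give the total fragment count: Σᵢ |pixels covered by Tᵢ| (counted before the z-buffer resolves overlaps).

T0:
  2·area = 12  (B↔C swapped to make it positive)
  edge (2, 14)→(8, 10): d=(6,-4) inclusive
  edge (8, 10)→(8, 12): d=(0,2) inclusive
  edge (8, 12)→(2, 14): d=(-6,2) inclusive
    (3,5)@(7, 11): e=[2,2,8] → #
    (4,5)@(9, 11): e=[10,-2,4] → ·
    (5,5)@(11, 11): e=[18,-6,0] → ·  [on edge]
    (2,6)@(5, 13): e=[6,6,0] → #  [on edge]
    (3,6)@(7, 13): e=[14,2,-4] → ·
    (2,7)@(5, 15): e=[18,6,-12] → ·
  covered (2 px):
    · · · · · · ·
    · · · · · · ·
    · · · · · · ·
    · · · · · · ·
    · · · · · · ·
    · · · # · · ·
    · · # · · · ·
    · · · · · · ·
    · · · · · · ·
    · · · · · · ·
T1:
  2·area = 66
  edge (10, 6)→(12, 16): d=(2,10) inclusive
  edge (12, 16)→(4, 9): d=(-8,-7) inclusive
  edge (4, 9)→(10, 6): d=(6,-3) inclusive
    (4,0)@(9, 1): e=[0,99,-33] → ·  [on edge]
    (4,3)@(9, 7): e=[12,51,3] → #
    (5,3)@(11, 7): e=[-8,65,9] → ·
    (2,4)@(5, 9): e=[56,7,3] → #
    (3,4)@(7, 9): e=[36,21,9] → #
    (5,4)@(11, 9): e=[-4,49,21] → ·
    (2,5)@(5, 11): e=[60,-9,15] → ·
    (3,5)@(7, 11): e=[40,5,21] → #
    (5,5)@(11, 11): e=[0,33,33] → #  [on edge]
    (6,5)@(13, 11): e=[-20,47,39] → ·
    (3,6)@(7, 13): e=[44,-11,33] → ·
    (4,6)@(9, 13): e=[24,3,39] → #
  covered (10 px):
    · · · · · · ·
    · · · · · · ·
    · · · · · · ·
    · · · · # · ·
    · · # # # · ·
    · · · # # # ·
    · · · · # # ·
    · · · · · # ·
    · · · · · · ·
    · · · · · · ·
T2:
  2·area = 13  (B↔C swapped to make it positive)
  edge (11, 14)→(11, 1): d=(0,-13) inclusive
  edge (11, 1)→(12, 10): d=(1,9) inclusive
  edge (12, 10)→(11, 14): d=(-1,4) inclusive
    (5,0)@(11, 1): e=[0,0,13] → #  [on edge]
    (6,0)@(13, 1): e=[26,-18,5] → ·
    (5,1)@(11, 3): e=[0,2,11] → #  [on edge]
    (6,1)@(13, 3): e=[26,-16,3] → ·
    (5,2)@(11, 5): e=[0,4,9] → #  [on edge]
    (6,2)@(13, 5): e=[26,-14,1] → ·
    (5,3)@(11, 7): e=[0,6,7] → #  [on edge]
    (6,3)@(13, 7): e=[26,-12,-1] → ·
    (5,4)@(11, 9): e=[0,8,5] → #  [on edge]
    (6,4)@(13, 9): e=[26,-10,-3] → ·
    (5,5)@(11, 11): e=[0,10,3] → #  [on edge]
    (6,5)@(13, 11): e=[26,-8,-5] → ·
    (5,6)@(11, 13): e=[0,12,1] → #  [on edge]
    (5,7)@(11, 15): e=[0,14,-1] → ·  [on edge]
    (5,8)@(11, 17): e=[0,16,-3] → ·  [on edge]
    (5,9)@(11, 19): e=[0,18,-5] → ·  [on edge]
    (6,9)@(13, 19): e=[26,0,-13] → ·  [on edge]
  covered (7 px):
    · · · · · # ·
    · · · · · # ·
    · · · · · # ·
    · · · · · # ·
    · · · · · # ·
    · · · · · # ·
    · · · · · # ·
    · · · · · · ·
    · · · · · · ·
    · · · · · · ·
T3:
  2·area = 186
  edge (12, 5)→(2, 18): d=(-10,13) inclusive
  edge (2, 18)→(0, 2): d=(-2,-16) inclusive
  edge (0, 2)→(12, 5): d=(12,3) inclusive
    (0,1)@(1, 3): e=[163,14,9] → #
    (1,1)@(3, 3): e=[137,46,3] → #
    (2,1)@(5, 3): e=[111,78,-3] → ·
    (0,2)@(1, 5): e=[143,10,33] → #
    (2,2)@(5, 5): e=[91,74,21] → #
    (3,2)@(7, 5): e=[65,106,15] → #
    (4,2)@(9, 5): e=[39,138,9] → #
    (5,2)@(11, 5): e=[13,170,3] → #
    (6,2)@(13, 5): e=[-13,202,-3] → ·
    (0,3)@(1, 7): e=[123,6,57] → #
    (5,3)@(11, 7): e=[-7,166,27] → ·
    (0,4)@(1, 9): e=[103,2,81] → #
  covered (23 px):
    · · · · · · ·
    # # · · · · ·
    # # # # # # ·
    # # # # # · ·
    # # # # · · ·
    · # # # · · ·
    · # # · · · ·
    · # · · · · ·
    · · · · · · ·
    · · · · · · ·
T4:
  2·area = 12
  edge (0, 12)→(0, 0): d=(0,-12) inclusive
  edge (0, 0)→(1, 17): d=(1,17) inclusive
  edge (1, 17)→(0, 12): d=(-1,-5) inclusive
    (0,8)@(1, 17): e=[12,0,0] → #  [on edge]
    (1,8)@(3, 17): e=[36,-34,10] → ·
    (0,9)@(1, 19): e=[12,2,-2] → ·
  covered (1 px):
    · · · · · · ·
    · · · · · · ·
    · · · · · · ·
    · · · · · · ·
    · · · · · · ·
    · · · · · · ·
    · · · · · · ·
    · · · · · · ·
    # · · · · · ·
    · · · · · · ·

Final: 43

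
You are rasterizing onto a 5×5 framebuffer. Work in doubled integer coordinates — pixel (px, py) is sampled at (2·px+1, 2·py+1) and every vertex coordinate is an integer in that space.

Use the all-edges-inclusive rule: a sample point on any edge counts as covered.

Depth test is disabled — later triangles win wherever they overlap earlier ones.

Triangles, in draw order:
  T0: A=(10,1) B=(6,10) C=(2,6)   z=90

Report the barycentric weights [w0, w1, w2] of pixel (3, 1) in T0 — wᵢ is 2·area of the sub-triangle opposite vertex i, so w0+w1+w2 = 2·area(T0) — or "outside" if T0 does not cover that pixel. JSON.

T0:
  2·area = 52
  edge (10, 1)→(6, 10): d=(-4,9) inclusive
  edge (6, 10)→(2, 6): d=(-4,-4) inclusive
  edge (2, 6)→(10, 1): d=(8,-5) inclusive
    (3,1)@(7, 3): e=[19,32,1] → X
    (4,1)@(9, 3): e=[1,40,11] → X
    (0,2)@(1, 5): e=[65,0,-13] → .  [on edge]
    (2,2)@(5, 5): e=[29,16,7] → X
    (4,2)@(9, 5): e=[-7,32,27] → .
    (1,3)@(3, 7): e=[39,0,13] → X  [on edge]
    (4,3)@(9, 7): e=[-15,24,43] → .
    (1,4)@(3, 9): e=[31,-8,29] → .
    (2,4)@(5, 9): e=[13,0,39] → X  [on edge]
    (3,4)@(7, 9): e=[-5,8,49] → .
  covered (8 px):
    . . . . .
    . . . X X
    . . X X .
    . X X X .
    . . X . .

Final: [32,1,19]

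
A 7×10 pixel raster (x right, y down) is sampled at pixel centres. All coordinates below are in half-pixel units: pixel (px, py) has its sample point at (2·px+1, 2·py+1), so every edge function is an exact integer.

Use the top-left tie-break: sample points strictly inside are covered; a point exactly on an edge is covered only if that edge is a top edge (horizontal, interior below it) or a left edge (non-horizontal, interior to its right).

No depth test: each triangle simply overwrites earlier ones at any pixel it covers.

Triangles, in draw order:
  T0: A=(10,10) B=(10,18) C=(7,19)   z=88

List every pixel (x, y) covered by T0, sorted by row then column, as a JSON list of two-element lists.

T0:
  2·area = 24
  edge (10, 10)→(10, 18): d=(0,8) right/bottom  bias=-1
  edge (10, 18)→(7, 19): d=(-3,1) right/bottom  bias=-1
  edge (7, 19)→(10, 10): d=(3,-9) top-left  bias=+0
    (6,0)@(13, 1): e=[-24,48,0] → .  [on edge]
    (5,3)@(11, 7): e=[-8,32,0] → .  [on edge]
    (4,6)@(9, 13): e=[8,16,0] → X  [on edge]
    (5,6)@(11, 13): e=[-8,14,18] → .
    (4,7)@(9, 15): e=[8,10,6] → X
    (5,7)@(11, 15): e=[-8,8,24] → .
    (4,8)@(9, 17): e=[8,4,12] → X
    (5,8)@(11, 17): e=[-8,2,30] → .
    (6,8)@(13, 17): e=[-24,0,48] → .  [on edge]
    (3,9)@(7, 19): e=[24,0,0] → .  [on edge]
    (4,9)@(9, 19): e=[8,-2,18] → .
  covered (3 px):
    . . . . . . .
    . . . . . . .
    . . . . . . .
    . . . . . . .
    . . . . . . .
    . . . . . . .
    . . . . X . .
    . . . . X . .
    . . . . X . .
    . . . . . . .

Answer: [[4,6],[4,7],[4,8]]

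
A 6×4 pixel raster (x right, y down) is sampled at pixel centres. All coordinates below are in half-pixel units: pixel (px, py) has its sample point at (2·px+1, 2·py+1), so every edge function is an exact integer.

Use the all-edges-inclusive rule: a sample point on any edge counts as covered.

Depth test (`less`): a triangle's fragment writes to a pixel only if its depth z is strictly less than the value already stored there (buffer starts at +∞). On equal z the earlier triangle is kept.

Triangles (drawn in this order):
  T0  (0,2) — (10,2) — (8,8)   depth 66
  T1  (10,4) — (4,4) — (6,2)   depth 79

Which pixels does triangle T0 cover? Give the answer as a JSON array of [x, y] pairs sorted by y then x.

T0:
  2·area = 60
  edge (0, 2)→(10, 2): d=(10,0) inclusive
  edge (10, 2)→(8, 8): d=(-2,6) inclusive
  edge (8, 8)→(0, 2): d=(-8,-6) inclusive
    (1,1)@(3, 3): e=[10,40,10] → X
    (2,1)@(5, 3): e=[10,28,22] → X
    (3,1)@(7, 3): e=[10,16,34] → X
    (4,1)@(9, 3): e=[10,4,46] → X
    (5,1)@(11, 3): e=[10,-8,58] → .
    (1,2)@(3, 5): e=[30,36,-6] → .
    (2,2)@(5, 5): e=[30,24,6] → X
    (4,2)@(9, 5): e=[30,0,30] → X  [on edge]
    (5,2)@(11, 5): e=[30,-12,42] → .
    (2,3)@(5, 7): e=[50,20,-10] → .
    (3,3)@(7, 7): e=[50,8,2] → X
    (4,3)@(9, 7): e=[50,-4,14] → .
  covered (8 px):
    . . . . . .
    . X X X X .
    . . X X X .
    . . . X . .
T1:
  2·area = 12
  edge (10, 4)→(4, 4): d=(-6,0) inclusive
  edge (4, 4)→(6, 2): d=(2,-2) inclusive
  edge (6, 2)→(10, 4): d=(4,2) inclusive
    (3,0)@(7, 1): e=[18,0,-6] → .  [on edge]
    (2,1)@(5, 3): e=[6,0,6] → X  [on edge]
    (3,1)@(7, 3): e=[6,4,2] → X
    (4,1)@(9, 3): e=[6,8,-2] → .
    (1,2)@(3, 5): e=[-6,0,18] → .  [on edge]
    (2,2)@(5, 5): e=[-6,4,14] → .
    (3,2)@(7, 5): e=[-6,8,10] → .
    (0,3)@(1, 7): e=[-18,0,30] → .  [on edge]
  covered (2 px):
    . . . . . .
    . . X X . .
    . . . . . .
    . . . . . .

Result: [[1,1],[2,1],[3,1],[4,1],[2,2],[3,2],[4,2],[3,3]]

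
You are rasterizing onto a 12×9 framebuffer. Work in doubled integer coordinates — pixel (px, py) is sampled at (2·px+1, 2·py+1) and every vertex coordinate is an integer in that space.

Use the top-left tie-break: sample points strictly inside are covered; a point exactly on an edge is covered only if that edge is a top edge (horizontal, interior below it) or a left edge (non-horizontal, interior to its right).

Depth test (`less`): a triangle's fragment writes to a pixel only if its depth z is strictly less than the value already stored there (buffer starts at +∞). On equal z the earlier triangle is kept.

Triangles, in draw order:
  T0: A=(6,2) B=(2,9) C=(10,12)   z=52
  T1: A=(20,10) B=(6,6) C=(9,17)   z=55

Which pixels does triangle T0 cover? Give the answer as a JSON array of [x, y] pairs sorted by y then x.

T0:
  2·area = 68  (B↔C swapped to make it positive)
  edge (6, 2)→(10, 12): d=(4,10) right/bottom  bias=-1
  edge (10, 12)→(2, 9): d=(-8,-3) top-left  bias=+0
  edge (2, 9)→(6, 2): d=(4,-7) top-left  bias=+0
    (2,2)@(5, 5): e=[22,41,5] → #
    (3,2)@(7, 5): e=[2,47,19] → #
    (4,2)@(9, 5): e=[-18,53,33] → ·
    (2,3)@(5, 7): e=[30,25,13] → #
    (4,3)@(9, 7): e=[-10,37,41] → ·
    (1,4)@(3, 9): e=[58,3,7] → #
    (4,4)@(9, 9): e=[-2,21,49] → ·
    (1,5)@(3, 11): e=[66,-13,15] → ·
    (2,5)@(5, 11): e=[46,-7,29] → ·
    (3,5)@(7, 11): e=[26,-1,43] → ·
    (4,5)@(9, 11): e=[6,5,57] → #
    (5,5)@(11, 11): e=[-14,11,71] → ·
  covered (8 px):
    · · · · · · · · · · · ·
    · · · · · · · · · · · ·
    · · # # · · · · · · · ·
    · · # # · · · · · · · ·
    · # # # · · · · · · · ·
    · · · · # · · · · · · ·
    · · · · · · · · · · · ·
    · · · · · · · · · · · ·
    · · · · · · · · · · · ·
T1:
  2·area = 142  (B↔C swapped to make it positive)
  edge (20, 10)→(9, 17): d=(-11,7) right/bottom  bias=-1
  edge (9, 17)→(6, 6): d=(-3,-11) top-left  bias=+0
  edge (6, 6)→(20, 10): d=(14,4) right/bottom  bias=-1
    (3,3)@(7, 7): e=[124,8,10] → #
    (4,3)@(9, 7): e=[110,30,2] → #
    (5,3)@(11, 7): e=[96,52,-6] → ·
    (3,4)@(7, 9): e=[102,2,38] → #
    (5,4)@(11, 9): e=[74,46,22] → #
    (6,4)@(13, 9): e=[60,68,14] → #
    (7,4)@(15, 9): e=[46,90,6] → #
    (8,4)@(17, 9): e=[32,112,-2] → ·
    (3,5)@(7, 11): e=[80,-4,66] → ·
    (4,5)@(9, 11): e=[66,18,58] → #
    (8,5)@(17, 11): e=[10,106,26] → #
    (9,5)@(19, 11): e=[-4,128,18] → ·
    (4,8)@(9, 17): e=[0,0,142] → ·  [on edge]
  covered (18 px):
    · · · · · · · · · · · ·
    · · · · · · · · · · · ·
    · · · · · · · · · · · ·
    · · · # # · · · · · · ·
    · · · # # # # # · · · ·
    · · · · # # # # # · · ·
    · · · · # # # # · · · ·
    · · · · # # · · · · · ·
    · · · · · · · · · · · ·

Final: [[2,2],[3,2],[2,3],[3,3],[1,4],[2,4],[3,4],[4,5]]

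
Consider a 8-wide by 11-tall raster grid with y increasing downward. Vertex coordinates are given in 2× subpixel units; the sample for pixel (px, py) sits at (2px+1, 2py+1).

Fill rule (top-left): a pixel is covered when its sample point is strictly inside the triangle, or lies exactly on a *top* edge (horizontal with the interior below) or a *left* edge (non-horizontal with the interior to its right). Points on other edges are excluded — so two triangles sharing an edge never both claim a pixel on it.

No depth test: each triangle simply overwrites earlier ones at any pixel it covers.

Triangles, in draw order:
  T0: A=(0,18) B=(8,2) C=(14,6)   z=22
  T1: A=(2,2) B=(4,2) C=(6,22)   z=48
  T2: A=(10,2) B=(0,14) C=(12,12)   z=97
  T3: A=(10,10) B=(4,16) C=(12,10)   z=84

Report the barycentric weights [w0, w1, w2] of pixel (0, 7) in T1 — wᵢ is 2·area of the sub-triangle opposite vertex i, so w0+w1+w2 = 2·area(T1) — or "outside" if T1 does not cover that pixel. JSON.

T0:
  2·area = 128
  edge (0, 18)→(8, 2): d=(8,-16) top-left  bias=+0
  edge (8, 2)→(14, 6): d=(6,4) right/bottom  bias=-1
  edge (14, 6)→(0, 18): d=(-14,12) right/bottom  bias=-1
    (4,1)@(9, 3): e=[24,2,102] → #
    (5,1)@(11, 3): e=[56,-6,78] → ·
    (3,2)@(7, 5): e=[8,22,98] → #
    (5,2)@(11, 5): e=[72,6,50] → #
    (6,2)@(13, 5): e=[104,-2,26] → ·
    (3,3)@(7, 7): e=[24,34,70] → #
    (6,3)@(13, 7): e=[120,10,-2] → ·
    (2,4)@(5, 9): e=[8,54,66] → #
    (5,4)@(11, 9): e=[104,30,-6] → ·
    (2,5)@(5, 11): e=[24,66,38] → #
    (4,5)@(9, 11): e=[88,50,-10] → ·
    (1,6)@(3, 13): e=[8,86,34] → #
  covered (16 px):
    · · · · · · · ·
    · · · · # · · ·
    · · · # # # · ·
    · · · # # # · ·
    · · # # # · · ·
    · · # # · · · ·
    · # # · · · · ·
    · # · · · · · ·
    # · · · · · · ·
    · · · · · · · ·
    · · · · · · · ·
T1:
  2·area = 40
  edge (2, 2)→(4, 2): d=(2,0) top-left  bias=+0
  edge (4, 2)→(6, 22): d=(2,20) right/bottom  bias=-1
  edge (6, 22)→(2, 2): d=(-4,-20) top-left  bias=+0
    (1,1)@(3, 3): e=[2,22,16] → #
    (2,1)@(5, 3): e=[2,-18,56] → ·
    (1,2)@(3, 5): e=[6,26,8] → #
    (2,2)@(5, 5): e=[6,-14,48] → ·
    (1,3)@(3, 7): e=[10,30,0] → #  [on edge]
    (2,3)@(5, 7): e=[10,-10,40] → ·
    (1,4)@(3, 9): e=[14,34,-8] → ·
    (2,6)@(5, 13): e=[22,2,16] → #
    (3,6)@(7, 13): e=[22,-38,56] → ·
    (2,7)@(5, 15): e=[26,6,8] → #
    (3,7)@(7, 15): e=[26,-34,48] → ·
    (2,8)@(5, 17): e=[30,10,0] → #  [on edge]
  covered (6 px):
    · · · · · · · ·
    · # · · · · · ·
    · # · · · · · ·
    · # · · · · · ·
    · · · · · · · ·
    · · · · · · · ·
    · · # · · · · ·
    · · # · · · · ·
    · · # · · · · ·
    · · · · · · · ·
    · · · · · · · ·
T2:
  2·area = 124  (B↔C swapped to make it positive)
  edge (10, 2)→(12, 12): d=(2,10) right/bottom  bias=-1
  edge (12, 12)→(0, 14): d=(-12,2) right/bottom  bias=-1
  edge (0, 14)→(10, 2): d=(10,-12) top-left  bias=+0
    (4,2)@(9, 5): e=[16,90,18] → #
    (5,2)@(11, 5): e=[-4,86,42] → ·
    (3,3)@(7, 7): e=[40,70,14] → #
    (5,3)@(11, 7): e=[0,62,62] → ·  [on edge]
    (2,4)@(5, 9): e=[64,50,10] → #
    (5,4)@(11, 9): e=[4,38,82] → #
    (6,4)@(13, 9): e=[-16,34,106] → ·
    (1,5)@(3, 11): e=[88,30,6] → #
    (6,5)@(13, 11): e=[-12,10,126] → ·
    (0,6)@(1, 13): e=[112,10,2] → #
    (3,6)@(7, 13): e=[52,-2,74] → ·
    (4,6)@(9, 13): e=[32,-6,98] → ·
    (6,8)@(13, 17): e=[0,-62,186] → ·  [on edge]
  covered (15 px):
    · · · · · · · ·
    · · · · · · · ·
    · · · · # · · ·
    · · · # # · · ·
    · · # # # # · ·
    · # # # # # · ·
    # # # · · · · ·
    · · · · · · · ·
    · · · · · · · ·
    · · · · · · · ·
    · · · · · · · ·
T3:
  2·area = 12  (B↔C swapped to make it positive)
  edge (10, 10)→(12, 10): d=(2,0) top-left  bias=+0
  edge (12, 10)→(4, 16): d=(-8,6) right/bottom  bias=-1
  edge (4, 16)→(10, 10): d=(6,-6) top-left  bias=+0
    (7,2)@(15, 5): e=[-10,22,0] → ·  [on edge]
    (6,3)@(13, 7): e=[-6,18,0] → ·  [on edge]
    (5,4)@(11, 9): e=[-2,14,0] → ·  [on edge]
    (4,5)@(9, 11): e=[2,10,0] → #  [on edge]
    (5,5)@(11, 11): e=[2,-2,12] → ·
    (3,6)@(7, 13): e=[6,6,0] → #  [on edge]
    (4,6)@(9, 13): e=[6,-6,12] → ·
    (2,7)@(5, 15): e=[10,2,0] → #  [on edge]
    (3,7)@(7, 15): e=[10,-10,12] → ·
    (1,8)@(3, 17): e=[14,-2,0] → ·  [on edge]
    (2,8)@(5, 17): e=[14,-14,12] → ·
    (0,9)@(1, 19): e=[18,-6,0] → ·  [on edge]
  covered (3 px):
    · · · · · · · ·
    · · · · · · · ·
    · · · · · · · ·
    · · · · · · · ·
    · · · · · · · ·
    · · · · # · · ·
    · · · # · · · ·
    · · # · · · · ·
    · · · · · · · ·
    · · · · · · · ·
    · · · · · · · ·

Answer: "outside"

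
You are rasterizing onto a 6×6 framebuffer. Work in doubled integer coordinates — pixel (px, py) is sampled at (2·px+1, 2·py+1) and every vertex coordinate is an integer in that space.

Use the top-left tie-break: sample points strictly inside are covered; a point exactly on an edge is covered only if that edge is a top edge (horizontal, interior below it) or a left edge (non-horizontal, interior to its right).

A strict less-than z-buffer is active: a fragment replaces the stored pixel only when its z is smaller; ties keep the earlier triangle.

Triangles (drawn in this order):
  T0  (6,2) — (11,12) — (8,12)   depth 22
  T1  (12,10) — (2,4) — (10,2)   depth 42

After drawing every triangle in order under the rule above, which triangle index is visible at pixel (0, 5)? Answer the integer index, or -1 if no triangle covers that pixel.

T0:
  2·area = 30
  edge (6, 2)→(11, 12): d=(5,10) right/bottom  bias=-1
  edge (11, 12)→(8, 12): d=(-3,0) right/bottom  bias=-1
  edge (8, 12)→(6, 2): d=(-2,-10) top-left  bias=+0
    (3,2)@(7, 5): e=[5,21,4] → X
    (4,2)@(9, 5): e=[-15,21,24] → .
    (3,3)@(7, 7): e=[15,15,0] → X  [on edge]
    (4,3)@(9, 7): e=[-5,15,20] → .
    (3,4)@(7, 9): e=[25,9,-4] → .
    (4,4)@(9, 9): e=[5,9,16] → X
    (5,4)@(11, 9): e=[-15,9,36] → .
    (4,5)@(9, 11): e=[15,3,12] → X
    (5,5)@(11, 11): e=[-5,3,32] → .
  covered (4 px):
    . . . . . .
    . . . . . .
    . . . X . .
    . . . X . .
    . . . . X .
    . . . . X .
T1:
  2·area = 68
  edge (12, 10)→(2, 4): d=(-10,-6) top-left  bias=+0
  edge (2, 4)→(10, 2): d=(8,-2) top-left  bias=+0
  edge (10, 2)→(12, 10): d=(2,8) right/bottom  bias=-1
    (3,1)@(7, 3): e=[40,2,26] → X
    (4,1)@(9, 3): e=[52,6,10] → X
    (5,1)@(11, 3): e=[64,10,-6] → .
    (2,2)@(5, 5): e=[8,14,46] → X
    (5,2)@(11, 5): e=[44,26,-2] → .
    (2,3)@(5, 7): e=[-12,30,50] → .
    (3,3)@(7, 7): e=[0,34,34] → X  [on edge]
    (5,3)@(11, 7): e=[24,42,2] → X
    (3,4)@(7, 9): e=[-20,50,38] → .
    (4,4)@(9, 9): e=[-8,54,22] → .
    (5,4)@(11, 9): e=[4,58,6] → X
    (5,5)@(11, 11): e=[-16,74,10] → .
  covered (9 px):
    . . . . . .
    . . . X X .
    . . X X X .
    . . . X X X
    . . . . . X
    . . . . . .

Z-buffer (winner per pixel, '.' = empty):
  . . . . . .
  . . . 1 1 .
  . . 1 0 1 .
  . . . 0 1 1
  . . . . 0 1
  . . . . 0 .

Final: -1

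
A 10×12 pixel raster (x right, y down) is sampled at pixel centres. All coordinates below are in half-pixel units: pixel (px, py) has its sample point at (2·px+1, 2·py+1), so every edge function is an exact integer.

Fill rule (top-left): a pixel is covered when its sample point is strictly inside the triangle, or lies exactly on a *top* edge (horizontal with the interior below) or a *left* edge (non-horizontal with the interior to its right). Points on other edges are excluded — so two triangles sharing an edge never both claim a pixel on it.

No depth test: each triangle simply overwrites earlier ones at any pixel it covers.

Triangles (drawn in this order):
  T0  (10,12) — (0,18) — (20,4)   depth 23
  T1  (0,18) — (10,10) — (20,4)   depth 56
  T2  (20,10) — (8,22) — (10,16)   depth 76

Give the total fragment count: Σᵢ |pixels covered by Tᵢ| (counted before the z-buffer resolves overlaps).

T0:
  2·area = 20
  edge (10, 12)→(0, 18): d=(-10,6) right/bottom  bias=-1
  edge (0, 18)→(20, 4): d=(20,-14) top-left  bias=+0
  edge (20, 4)→(10, 12): d=(-10,8) right/bottom  bias=-1
    (6,4)@(13, 9): e=[12,2,6] → X
    (7,4)@(15, 9): e=[0,30,-10] → .  [on edge]
    (5,5)@(11, 11): e=[4,14,2] → X
    (6,5)@(13, 11): e=[-8,42,-14] → .
    (5,6)@(11, 13): e=[-16,54,-18] → .
    (2,7)@(5, 15): e=[0,10,10] → .  [on edge]
  covered (2 px):
    . . . . . . . . . .
    . . . . . . . . . .
    . . . . . . . . . .
    . . . . . . . . . .
    . . . . . . X . . .
    . . . . . X . . . .
    . . . . . . . . . .
    . . . . . . . . . .
    . . . . . . . . . .
    . . . . . . . . . .
    . . . . . . . . . .
    . . . . . . . . . .
T1:
  2·area = 20
  edge (0, 18)→(10, 10): d=(10,-8) top-left  bias=+0
  edge (10, 10)→(20, 4): d=(10,-6) top-left  bias=+0
  edge (20, 4)→(0, 18): d=(-20,14) right/bottom  bias=-1
    (7,3)@(15, 7): e=[10,0,10] → X  [on edge]
    (8,3)@(17, 7): e=[26,12,-18] → .
    (7,4)@(15, 9): e=[30,20,-30] → .
    (4,5)@(9, 11): e=[2,4,14] → X
    (5,5)@(11, 11): e=[18,16,-14] → .
    (2,6)@(5, 13): e=[-10,0,30] → .  [on edge]
    (3,6)@(7, 13): e=[6,12,2] → X
    (4,6)@(9, 13): e=[22,24,-26] → .
    (3,7)@(7, 15): e=[26,32,-38] → .
  covered (3 px):
    . . . . . . . . . .
    . . . . . . . . . .
    . . . . . . . . . .
    . . . . . . . X . .
    . . . . . . . . . .
    . . . . X . . . . .
    . . . X . . . . . .
    . . . . . . . . . .
    . . . . . . . . . .
    . . . . . . . . . .
    . . . . . . . . . .
    . . . . . . . . . .
T2:
  2·area = 48
  edge (20, 10)→(8, 22): d=(-12,12) right/bottom  bias=-1
  edge (8, 22)→(10, 16): d=(2,-6) top-left  bias=+0
  edge (10, 16)→(20, 10): d=(10,-6) top-left  bias=+0
    (7,0)@(15, 1): e=[168,0,-120] → .  [on edge]
    (6,3)@(13, 7): e=[120,0,-72] → .  [on edge]
    (9,5)@(19, 11): e=[0,44,4] → .  [on edge]
    (5,6)@(11, 13): e=[72,0,-24] → .  [on edge]
    (7,6)@(15, 13): e=[24,24,0] → X  [on edge]
    (8,6)@(17, 13): e=[0,36,12] → .  [on edge]
    (6,7)@(13, 15): e=[24,16,8] → X
    (7,7)@(15, 15): e=[0,28,20] → .  [on edge]
    (5,8)@(11, 17): e=[24,8,16] → X
    (6,8)@(13, 17): e=[0,20,28] → .  [on edge]
    (2,9)@(5, 19): e=[72,-24,0] → .  [on edge]
    (4,9)@(9, 19): e=[24,0,24] → X  [on edge]
    (5,9)@(11, 19): e=[0,12,36] → .  [on edge]
    (4,10)@(9, 21): e=[0,4,44] → .  [on edge]
    (3,11)@(7, 23): e=[0,-4,52] → .  [on edge]
  covered (4 px):
    . . . . . . . . . .
    . . . . . . . . . .
    . . . . . . . . . .
    . . . . . . . . . .
    . . . . . . . . . .
    . . . . . . . . . .
    . . . . . . . X . .
    . . . . . . X . . .
    . . . . . X . . . .
    . . . . X . . . . .
    . . . . . . . . . .
    . . . . . . . . . .

Final: 9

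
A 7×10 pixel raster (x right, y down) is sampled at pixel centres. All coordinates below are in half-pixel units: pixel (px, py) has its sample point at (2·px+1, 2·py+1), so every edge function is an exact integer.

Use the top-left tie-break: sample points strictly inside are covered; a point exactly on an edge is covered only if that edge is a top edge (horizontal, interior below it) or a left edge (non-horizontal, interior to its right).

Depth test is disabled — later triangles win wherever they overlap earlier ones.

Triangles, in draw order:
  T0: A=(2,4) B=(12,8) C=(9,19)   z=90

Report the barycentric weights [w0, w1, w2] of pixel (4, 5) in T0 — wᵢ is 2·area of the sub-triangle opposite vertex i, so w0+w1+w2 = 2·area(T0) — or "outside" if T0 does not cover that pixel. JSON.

T0:
  2·area = 122
  edge (2, 4)→(12, 8): d=(10,4) right/bottom  bias=-1
  edge (12, 8)→(9, 19): d=(-3,11) right/bottom  bias=-1
  edge (9, 19)→(2, 4): d=(-7,-15) top-left  bias=+0
    (1,2)@(3, 5): e=[6,108,8] → █
    (2,2)@(5, 5): e=[-2,86,38] → ·
    (1,3)@(3, 7): e=[26,102,-6] → ·
    (2,3)@(5, 7): e=[18,80,24] → █
    (3,3)@(7, 7): e=[10,58,54] → █
    (4,3)@(9, 7): e=[2,36,84] → █
    (5,3)@(11, 7): e=[-6,14,114] → ·
    (2,4)@(5, 9): e=[38,74,10] → █
    (5,4)@(11, 9): e=[14,8,100] → █
    (6,4)@(13, 9): e=[6,-14,130] → ·
    (2,5)@(5, 11): e=[58,68,-4] → ·
    (3,5)@(7, 11): e=[50,46,26] → █
    (4,9)@(9, 19): e=[122,0,0] → ·  [on edge]
  covered (15 px):
    · · · · · · ·
    · · · · · · ·
    · █ · · · · ·
    · · █ █ █ · ·
    · · █ █ █ █ ·
    · · · █ █ █ ·
    · · · █ █ · ·
    · · · · █ · ·
    · · · · █ · ·
    · · · · · · ·

Answer: [24,56,42]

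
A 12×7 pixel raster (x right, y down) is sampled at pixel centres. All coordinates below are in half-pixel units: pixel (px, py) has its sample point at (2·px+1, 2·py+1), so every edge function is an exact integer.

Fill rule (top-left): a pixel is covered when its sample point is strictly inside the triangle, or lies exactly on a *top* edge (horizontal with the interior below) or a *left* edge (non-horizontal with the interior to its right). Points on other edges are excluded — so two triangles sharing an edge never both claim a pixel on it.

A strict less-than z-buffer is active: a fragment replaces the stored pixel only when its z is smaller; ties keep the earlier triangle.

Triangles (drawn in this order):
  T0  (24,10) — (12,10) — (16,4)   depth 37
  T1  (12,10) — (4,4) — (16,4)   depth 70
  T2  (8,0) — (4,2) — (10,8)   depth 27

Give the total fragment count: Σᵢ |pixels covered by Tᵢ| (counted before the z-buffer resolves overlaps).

T0:
  2·area = 72
  edge (24, 10)→(12, 10): d=(-12,0) right/bottom  bias=-1
  edge (12, 10)→(16, 4): d=(4,-6) top-left  bias=+0
  edge (16, 4)→(24, 10): d=(8,6) right/bottom  bias=-1
    (8,2)@(17, 5): e=[60,10,2] → #
    (9,2)@(19, 5): e=[60,22,-10] → ·
    (7,3)@(15, 7): e=[36,6,30] → #
    (9,3)@(19, 7): e=[36,30,6] → #
    (10,3)@(21, 7): e=[36,42,-6] → ·
    (6,4)@(13, 9): e=[12,2,58] → #
    (10,4)@(21, 9): e=[12,50,10] → #
    (11,4)@(23, 9): e=[12,62,-2] → ·
    (6,5)@(13, 11): e=[-12,10,74] → ·
    (7,5)@(15, 11): e=[-12,22,62] → ·
    (8,5)@(17, 11): e=[-12,34,50] → ·
    (9,5)@(19, 11): e=[-12,46,38] → ·
  covered (9 px):
    · · · · · · · · · · · ·
    · · · · · · · · · · · ·
    · · · · · · · · # · · ·
    · · · · · · · # # # · ·
    · · · · · · # # # # # ·
    · · · · · · · · · · · ·
    · · · · · · · · · · · ·
T1:
  2·area = 72
  edge (12, 10)→(4, 4): d=(-8,-6) top-left  bias=+0
  edge (4, 4)→(16, 4): d=(12,0) top-left  bias=+0
  edge (16, 4)→(12, 10): d=(-4,6) right/bottom  bias=-1
    (3,2)@(7, 5): e=[10,12,50] → #
    (4,2)@(9, 5): e=[22,12,38] → #
    (5,2)@(11, 5): e=[34,12,26] → #
    (6,2)@(13, 5): e=[46,12,14] → #
    (7,2)@(15, 5): e=[58,12,2] → #
    (8,2)@(17, 5): e=[70,12,-10] → ·
    (3,3)@(7, 7): e=[-6,36,42] → ·
    (4,3)@(9, 7): e=[6,36,30] → #
    (7,3)@(15, 7): e=[42,36,-6] → ·
    (4,4)@(9, 9): e=[-10,60,22] → ·
    (5,4)@(11, 9): e=[2,60,10] → #
    (6,4)@(13, 9): e=[14,60,-2] → ·
  covered (9 px):
    · · · · · · · · · · · ·
    · · · · · · · · · · · ·
    · · · # # # # # · · · ·
    · · · · # # # · · · · ·
    · · · · · # · · · · · ·
    · · · · · · · · · · · ·
    · · · · · · · · · · · ·
T2:
  2·area = 36  (B↔C swapped to make it positive)
  edge (8, 0)→(10, 8): d=(2,8) right/bottom  bias=-1
  edge (10, 8)→(4, 2): d=(-6,-6) top-left  bias=+0
  edge (4, 2)→(8, 0): d=(4,-2) top-left  bias=+0
    (1,0)@(3, 1): e=[42,0,-6] → ·  [on edge]
    (3,0)@(7, 1): e=[10,24,2] → #
    (4,0)@(9, 1): e=[-6,36,6] → ·
    (2,1)@(5, 3): e=[30,0,6] → #  [on edge]
    (4,1)@(9, 3): e=[-2,24,14] → ·
    (2,2)@(5, 5): e=[34,-12,14] → ·
    (3,2)@(7, 5): e=[18,0,18] → #  [on edge]
    (4,2)@(9, 5): e=[2,12,22] → #
    (5,2)@(11, 5): e=[-14,24,26] → ·
    (3,3)@(7, 7): e=[22,-12,26] → ·
    (4,3)@(9, 7): e=[6,0,30] → #  [on edge]
    (5,3)@(11, 7): e=[-10,12,34] → ·
    (5,4)@(11, 9): e=[-6,0,42] → ·  [on edge]
    (6,5)@(13, 11): e=[-18,0,54] → ·  [on edge]
    (7,6)@(15, 13): e=[-30,0,66] → ·  [on edge]
  covered (6 px):
    · · · # · · · · · · · ·
    · · # # · · · · · · · ·
    · · · # # · · · · · · ·
    · · · · # · · · · · · ·
    · · · · · · · · · · · ·
    · · · · · · · · · · · ·
    · · · · · · · · · · · ·

Final: 24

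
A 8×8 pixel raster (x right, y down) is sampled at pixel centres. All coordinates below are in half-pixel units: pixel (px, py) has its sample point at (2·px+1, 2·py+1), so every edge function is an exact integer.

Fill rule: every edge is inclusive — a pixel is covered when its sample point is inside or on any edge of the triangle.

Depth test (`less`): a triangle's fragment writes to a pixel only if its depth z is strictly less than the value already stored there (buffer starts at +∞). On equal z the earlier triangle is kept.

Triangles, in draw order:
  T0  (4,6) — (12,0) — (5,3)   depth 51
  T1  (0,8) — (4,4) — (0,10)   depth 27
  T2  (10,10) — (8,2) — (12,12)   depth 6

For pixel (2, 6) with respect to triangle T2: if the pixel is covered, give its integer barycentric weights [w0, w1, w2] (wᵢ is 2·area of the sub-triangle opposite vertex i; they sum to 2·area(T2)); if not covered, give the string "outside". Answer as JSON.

T0:
  2·area = 18  (B↔C swapped to make it positive)
  edge (4, 6)→(5, 3): d=(1,-3) inclusive
  edge (5, 3)→(12, 0): d=(7,-3) inclusive
  edge (12, 0)→(4, 6): d=(-8,6) inclusive
    (2,1)@(5, 3): e=[0,0,18] → #  [on edge]
    (3,1)@(7, 3): e=[6,6,6] → #
    (4,1)@(9, 3): e=[12,12,-6] → ·
    (2,2)@(5, 5): e=[2,14,2] → #
    (3,2)@(7, 5): e=[8,20,-10] → ·
    (2,3)@(5, 7): e=[4,28,-14] → ·
    (1,4)@(3, 9): e=[0,36,-18] → ·  [on edge]
    (0,7)@(1, 15): e=[0,72,-54] → ·  [on edge]
  covered (3 px):
    · · · · · · · ·
    · · # # · · · ·
    · · # · · · · ·
    · · · · · · · ·
    · · · · · · · ·
    · · · · · · · ·
    · · · · · · · ·
    · · · · · · · ·
T1:
  2·area = 8
  edge (0, 8)→(4, 4): d=(4,-4) inclusive
  edge (4, 4)→(0, 10): d=(-4,6) inclusive
  edge (0, 10)→(0, 8): d=(0,-2) inclusive
    (3,0)@(7, 1): e=[0,-6,14] → ·  [on edge]
    (2,1)@(5, 3): e=[0,-2,10] → ·  [on edge]
    (1,2)@(3, 5): e=[0,2,6] → #  [on edge]
    (2,2)@(5, 5): e=[8,-10,10] → ·
    (0,3)@(1, 7): e=[0,6,2] → #  [on edge]
    (1,3)@(3, 7): e=[8,-6,6] → ·
    (0,4)@(1, 9): e=[8,-2,2] → ·
  covered (2 px):
    · · · · · · · ·
    · · · · · · · ·
    · # · · · · · ·
    # · · · · · · ·
    · · · · · · · ·
    · · · · · · · ·
    · · · · · · · ·
    · · · · · · · ·
T2:
  2·area = 12
  edge (10, 10)→(8, 2): d=(-2,-8) inclusive
  edge (8, 2)→(12, 12): d=(4,10) inclusive
  edge (12, 12)→(10, 10): d=(-2,-2) inclusive
    (0,0)@(1, 1): e=[-54,66,0] → ·  [on edge]
    (1,1)@(3, 3): e=[-42,54,0] → ·  [on edge]
    (2,2)@(5, 5): e=[-30,42,0] → ·  [on edge]
    (4,2)@(9, 5): e=[2,2,8] → #
    (5,2)@(11, 5): e=[18,-18,12] → ·
    (3,3)@(7, 7): e=[-18,30,0] → ·  [on edge]
    (4,3)@(9, 7): e=[-2,10,4] → ·
    (4,4)@(9, 9): e=[-6,18,0] → ·  [on edge]
    (5,5)@(11, 11): e=[6,6,0] → #  [on edge]
    (6,5)@(13, 11): e=[22,-14,4] → ·
    (5,6)@(11, 13): e=[2,14,-4] → ·
    (6,6)@(13, 13): e=[18,-6,0] → ·  [on edge]
    (7,7)@(15, 15): e=[30,-18,0] → ·  [on edge]
  covered (2 px):
    · · · · · · · ·
    · · · · · · · ·
    · · · · # · · ·
    · · · · · · · ·
    · · · · · · · ·
    · · · · · # · ·
    · · · · · · · ·
    · · · · · · · ·

Final: "outside"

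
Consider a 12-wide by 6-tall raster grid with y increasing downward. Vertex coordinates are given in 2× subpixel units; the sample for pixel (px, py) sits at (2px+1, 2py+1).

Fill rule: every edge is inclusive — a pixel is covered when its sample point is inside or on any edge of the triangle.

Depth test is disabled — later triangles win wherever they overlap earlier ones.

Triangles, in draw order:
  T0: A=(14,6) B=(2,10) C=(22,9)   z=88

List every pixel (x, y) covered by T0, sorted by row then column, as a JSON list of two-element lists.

T0:
  2·area = 68  (B↔C swapped to make it positive)
  edge (14, 6)→(22, 9): d=(8,3) inclusive
  edge (22, 9)→(2, 10): d=(-20,1) inclusive
  edge (2, 10)→(14, 6): d=(12,-4) inclusive
    (11,1)@(23, 3): e=[-51,119,0] → ·  [on edge]
    (8,2)@(17, 5): e=[-17,85,0] → ·  [on edge]
    (5,3)@(11, 7): e=[17,51,0] → #  [on edge]
    (6,3)@(13, 7): e=[11,49,8] → #
    (7,3)@(15, 7): e=[5,47,16] → #
    (8,3)@(17, 7): e=[-1,45,24] → ·
    (2,4)@(5, 9): e=[51,17,0] → #  [on edge]
    (3,4)@(7, 9): e=[45,15,8] → #
    (4,4)@(9, 9): e=[39,13,16] → #
    (8,4)@(17, 9): e=[15,5,48] → #
    (9,4)@(19, 9): e=[9,3,56] → #
    (10,4)@(21, 9): e=[3,1,64] → #
  covered (12 px):
    · · · · · · · · · · · ·
    · · · · · · · · · · · ·
    · · · · · · · · · · · ·
    · · · · · # # # · · · ·
    · · # # # # # # # # # ·
    · · · · · · · · · · · ·

Result: [[5,3],[6,3],[7,3],[2,4],[3,4],[4,4],[5,4],[6,4],[7,4],[8,4],[9,4],[10,4]]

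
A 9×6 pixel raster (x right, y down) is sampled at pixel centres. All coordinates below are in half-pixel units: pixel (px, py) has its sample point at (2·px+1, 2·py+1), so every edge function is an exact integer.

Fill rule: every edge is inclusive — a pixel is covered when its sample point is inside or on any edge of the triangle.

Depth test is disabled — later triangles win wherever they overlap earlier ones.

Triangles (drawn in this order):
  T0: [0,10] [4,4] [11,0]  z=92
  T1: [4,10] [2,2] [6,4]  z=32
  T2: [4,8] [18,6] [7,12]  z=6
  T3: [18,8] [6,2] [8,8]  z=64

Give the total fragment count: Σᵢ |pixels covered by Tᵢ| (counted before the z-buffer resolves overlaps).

T0:
  2·area = 26
  edge (0, 10)→(4, 4): d=(4,-6) inclusive
  edge (4, 4)→(11, 0): d=(7,-4) inclusive
  edge (11, 0)→(0, 10): d=(-11,10) inclusive
    (3,1)@(7, 3): e=[14,5,7] → X
    (4,1)@(9, 3): e=[26,13,-13] → .
    (2,2)@(5, 5): e=[10,11,5] → X
    (3,2)@(7, 5): e=[22,19,-15] → .
    (1,3)@(3, 7): e=[6,17,3] → X
    (2,3)@(5, 7): e=[18,25,-17] → .
    (0,4)@(1, 9): e=[2,23,1] → X
    (1,4)@(3, 9): e=[14,31,-19] → .
    (0,5)@(1, 11): e=[10,37,-21] → .
  covered (4 px):
    . . . . . . . . .
    . . . X . . . . .
    . . X . . . . . .
    . X . . . . . . .
    X . . . . . . . .
    . . . . . . . . .
T1:
  2·area = 28
  edge (4, 10)→(2, 2): d=(-2,-8) inclusive
  edge (2, 2)→(6, 4): d=(4,2) inclusive
  edge (6, 4)→(4, 10): d=(-2,6) inclusive
    (3,0)@(7, 1): e=[42,-14,0] → .  [on edge]
    (1,1)@(3, 3): e=[6,2,20] → X
    (2,1)@(5, 3): e=[22,-2,8] → .
    (1,2)@(3, 5): e=[2,10,16] → X
    (2,2)@(5, 5): e=[18,6,4] → X
    (3,2)@(7, 5): e=[34,2,-8] → .
    (1,3)@(3, 7): e=[-2,18,12] → .
    (2,3)@(5, 7): e=[14,14,0] → X  [on edge]
    (3,3)@(7, 7): e=[30,10,-12] → .
    (2,4)@(5, 9): e=[10,22,-4] → .
  covered (4 px):
    . . . . . . . . .
    . X . . . . . . .
    . X X . . . . . .
    . . X . . . . . .
    . . . . . . . . .
    . . . . . . . . .
T2:
  2·area = 62
  edge (4, 8)→(18, 6): d=(14,-2) inclusive
  edge (18, 6)→(7, 12): d=(-11,6) inclusive
  edge (7, 12)→(4, 8): d=(-3,-4) inclusive
    (5,3)@(11, 7): e=[0,31,31] → X  [on edge]
    (6,3)@(13, 7): e=[4,19,39] → X
    (7,3)@(15, 7): e=[8,7,47] → X
    (8,3)@(17, 7): e=[12,-5,55] → .
    (2,4)@(5, 9): e=[16,45,1] → X
    (3,4)@(7, 9): e=[20,33,9] → X
    (4,4)@(9, 9): e=[24,21,17] → X
    (6,4)@(13, 9): e=[32,-3,33] → .
    (7,4)@(15, 9): e=[36,-15,41] → .
    (2,5)@(5, 11): e=[44,23,-5] → .
    (3,5)@(7, 11): e=[48,11,3] → X
    (4,5)@(9, 11): e=[52,-1,11] → .
  covered (8 px):
    . . . . . . . . .
    . . . . . . . . .
    . . . . . . . . .
    . . . . . X X X .
    . . X X X X . . .
    . . . X . . . . .
T3:
  2·area = 60  (B↔C swapped to make it positive)
  edge (18, 8)→(8, 8): d=(-10,0) inclusive
  edge (8, 8)→(6, 2): d=(-2,-6) inclusive
  edge (6, 2)→(18, 8): d=(12,6) inclusive
    (3,1)@(7, 3): e=[50,4,6] → X
    (4,1)@(9, 3): e=[50,16,-6] → .
    (3,2)@(7, 5): e=[30,0,30] → X  [on edge]
    (4,2)@(9, 5): e=[30,12,18] → X
    (5,2)@(11, 5): e=[30,24,6] → X
    (6,2)@(13, 5): e=[30,36,-6] → .
    (3,3)@(7, 7): e=[10,-4,54] → .
    (4,3)@(9, 7): e=[10,8,42] → X
    (6,3)@(13, 7): e=[10,32,18] → X
    (7,3)@(15, 7): e=[10,44,6] → X
    (8,3)@(17, 7): e=[10,56,-6] → .
    (4,4)@(9, 9): e=[-10,4,66] → .
    (4,5)@(9, 11): e=[-30,0,90] → .  [on edge]
  covered (8 px):
    . . . . . . . . .
    . . . X . . . . .
    . . . X X X . . .
    . . . . X X X X .
    . . . . . . . . .
    . . . . . . . . .

Result: 24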